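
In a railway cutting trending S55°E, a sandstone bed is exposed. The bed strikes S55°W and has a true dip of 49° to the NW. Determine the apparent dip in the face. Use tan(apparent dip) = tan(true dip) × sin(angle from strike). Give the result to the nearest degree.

The strike is S55°W and the section trends S55°E; the acute angle between them is β = 70°.
tan(apparent dip) = tan 49° · sin 70° = 1.0810
apparent dip = arctan 1.0810 = 47.23°

47°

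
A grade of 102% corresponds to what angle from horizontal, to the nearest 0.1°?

tan θ = 102/100 = 1.0200
θ = arctan(1.0200) = 45.57°

45.6°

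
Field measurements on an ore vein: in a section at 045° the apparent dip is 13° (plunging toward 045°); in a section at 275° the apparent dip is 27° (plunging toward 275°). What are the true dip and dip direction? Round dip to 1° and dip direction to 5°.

true dip 42°, dip direction 330°

The two traces are lines in the plane: v₁ = (sin 45°·cos 13°, cos 45°·cos 13°, −sin 13°), v₂ = (sin 275°·cos 27°, cos 275°·cos 27°, −sin 27°).
The plane normal is n = v₁ × v₂ ∝ (-0.295, 0.512, 0.665).
tan δ = √(n_x²+n_y²)/n_z = 0.591/0.665, so δ = 41.6°.
The horizontal component of n points toward azimuth atan2(n_x, n_y) = 330°, the dip direction.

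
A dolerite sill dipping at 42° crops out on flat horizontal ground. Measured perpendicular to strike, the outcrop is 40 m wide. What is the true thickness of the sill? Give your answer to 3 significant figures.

True thickness t = w · sin(dip) = 40 × sin 42°
t = 40 × 0.6691 = 26.765 m

26.8 m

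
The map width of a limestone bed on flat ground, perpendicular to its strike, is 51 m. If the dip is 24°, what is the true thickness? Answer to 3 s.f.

20.7 m

True thickness t = w · sin(dip) = 51 × sin 24°
t = 51 × 0.4067 = 20.744 m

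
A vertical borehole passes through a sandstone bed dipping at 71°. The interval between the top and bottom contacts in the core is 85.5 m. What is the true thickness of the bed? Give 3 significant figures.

True thickness t = h · cos(dip) = 85.5 × cos 71°
t = 85.5 × 0.3256 = 27.836 m

27.8 m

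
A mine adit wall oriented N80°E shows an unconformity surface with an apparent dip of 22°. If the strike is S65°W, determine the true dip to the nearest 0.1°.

57.4°

β = acute angle between strike S65°W and section N80°E = 15°.
tan(true dip) = tan 22° / sin 15° = 1.5610
δ = arctan(1.5610) = 57.36°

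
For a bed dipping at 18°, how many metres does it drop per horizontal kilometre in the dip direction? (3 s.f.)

325 m

drop per km = 1000 × tan 18° = 1000 × 0.3249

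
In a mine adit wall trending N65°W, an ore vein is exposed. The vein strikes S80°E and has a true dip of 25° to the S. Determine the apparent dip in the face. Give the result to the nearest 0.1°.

The strike is S80°E and the section trends N65°W; the acute angle between them is β = 15°.
tan(apparent dip) = tan 25° · sin 15° = 0.1207
apparent dip = arctan 0.1207 = 6.88°

6.9°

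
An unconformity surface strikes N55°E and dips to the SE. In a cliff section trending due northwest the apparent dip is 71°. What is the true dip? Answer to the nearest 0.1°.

The section is 80° from the strike.
tan δ = tan α / sin β = tan 71° / sin 80° = 2.9042 / 0.9848 = 2.9490
δ = arctan(2.9490) = 71.27°

71.3°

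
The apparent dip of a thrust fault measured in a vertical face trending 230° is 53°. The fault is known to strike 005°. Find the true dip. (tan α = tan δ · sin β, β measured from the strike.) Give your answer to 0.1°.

The section is 45° from the strike.
tan δ = tan α / sin β = tan 53° / sin 45° = 1.3270 / 0.7071 = 1.8767
δ = arctan(1.8767) = 61.95°

61.9°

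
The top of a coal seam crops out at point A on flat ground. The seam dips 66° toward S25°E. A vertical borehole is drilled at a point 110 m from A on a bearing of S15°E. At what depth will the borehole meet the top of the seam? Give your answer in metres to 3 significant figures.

The hole lies 10° from the dip direction, so the down-dip offset is 110 × cos 10° = 108.33 m.
Depth = down-dip offset × tan(dip) = 108.33 × tan 66° = 108.33 × 2.2460
Depth = 243.31 m

243 m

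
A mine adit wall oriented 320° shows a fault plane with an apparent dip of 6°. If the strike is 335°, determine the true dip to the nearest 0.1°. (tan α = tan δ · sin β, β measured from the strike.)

22.1°

β = acute angle between strike 335° and section 320° = 15°.
tan δ = tan α / sin β = tan 6° / sin 15° = 0.1051 / 0.2588 = 0.4061
δ = arctan(0.4061) = 22.10°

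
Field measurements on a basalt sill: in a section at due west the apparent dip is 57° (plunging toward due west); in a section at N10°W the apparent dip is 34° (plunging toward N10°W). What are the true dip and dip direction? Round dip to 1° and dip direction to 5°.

Represent each trace as a vector plunging at its apparent dip toward its trend (east-north-up frame): v₁ = (-0.545, -0.000, -0.839), v₂ = (-0.144, 0.816, -0.559).
Cross product v₁ × v₂ gives the pole to the plane: n ∝ (-0.685, 0.184, 0.445).
True dip = arccos(n_z / |n|) = arccos(0.5313) = 57.9°.
The horizontal component of n points toward azimuth atan2(n_x, n_y) = 285°, the dip direction.

true dip 58°, dip direction 285°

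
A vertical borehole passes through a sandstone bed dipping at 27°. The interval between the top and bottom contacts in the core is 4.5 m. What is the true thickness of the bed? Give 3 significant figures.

4.01 m

True thickness t = h · cos(dip) = 4.5 × cos 27°
t = 4.5 × 0.8910 = 4.010 m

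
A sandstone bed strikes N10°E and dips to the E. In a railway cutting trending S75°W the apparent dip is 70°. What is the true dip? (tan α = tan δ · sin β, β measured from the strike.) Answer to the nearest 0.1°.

β = acute angle between strike N10°E and section S75°W = 65°.
tan δ = tan α / sin β = tan 70° / sin 65° = 2.7475 / 0.9063 = 3.0315
true dip = arctan 3.0315 = 71.74°

71.7°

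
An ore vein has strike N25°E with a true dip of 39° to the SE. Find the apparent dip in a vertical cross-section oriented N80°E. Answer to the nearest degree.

34°

The section lies 55° from the strike.
tan(apparent dip) = tan 39° · sin 55° = 0.6633
α = arctan(0.6633) = 33.56°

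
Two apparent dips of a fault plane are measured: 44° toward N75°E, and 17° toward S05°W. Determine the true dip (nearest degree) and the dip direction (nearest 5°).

true dip 50°, dip direction 110°

The two traces are lines in the plane: v₁ = (sin 75°·cos 44°, cos 75°·cos 44°, −sin 44°), v₂ = (sin 185°·cos 17°, cos 185°·cos 17°, −sin 17°).
Cross product v₁ × v₂ gives the pole to the plane: n ∝ (0.716, -0.261, 0.646).
Dip δ = arctan(|n_h|/n_z) = arctan(0.762/0.646) = 49.7°.
Dip direction = azimuth of (n_x, n_y) = atan2(0.716, -0.261) = 110°.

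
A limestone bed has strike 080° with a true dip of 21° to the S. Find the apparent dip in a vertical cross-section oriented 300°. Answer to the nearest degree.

The strike is 080° and the section trends 300°; the acute angle between them is β = 40°.
tan(apparent dip) = tan 21° · sin 40° = 0.2467
apparent dip = arctan 0.2467 = 13.86°

14°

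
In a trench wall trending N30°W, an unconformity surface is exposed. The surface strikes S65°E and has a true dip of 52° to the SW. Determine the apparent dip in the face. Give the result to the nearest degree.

The strike is S65°E and the section trends N30°W; the acute angle between them is β = 35°.
tan α = tan 52° × sin 35° = 1.2799 × 0.5736 = 0.7341
apparent dip = arctan 0.7341 = 36.28°

36°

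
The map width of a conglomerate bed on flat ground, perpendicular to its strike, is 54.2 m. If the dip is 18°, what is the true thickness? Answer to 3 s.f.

True thickness t = w · sin(dip) = 54.2 × sin 18°
t = 54.2 × 0.3090 = 16.749 m

16.7 m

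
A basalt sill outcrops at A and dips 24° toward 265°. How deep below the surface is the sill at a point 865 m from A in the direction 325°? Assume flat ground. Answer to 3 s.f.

193 m

The hole lies 60° from the dip direction, so the down-dip offset is 865 × cos 60° = 432.50 m.
Depth = down-dip offset × tan(dip) = 432.50 × tan 24° = 432.50 × 0.4452
Depth = 192.56 m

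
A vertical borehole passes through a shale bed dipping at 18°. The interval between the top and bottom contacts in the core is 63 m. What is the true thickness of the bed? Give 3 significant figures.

59.9 m

True thickness t = h · cos(dip) = 63 × cos 18°
t = 63 × 0.9511 = 59.917 m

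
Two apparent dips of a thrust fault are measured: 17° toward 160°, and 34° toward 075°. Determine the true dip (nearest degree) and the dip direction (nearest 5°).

true dip 36°, dip direction 095°

Represent each trace as a vector plunging at its apparent dip toward its trend (east-north-up frame): v₁ = (0.327, -0.899, -0.292), v₂ = (0.801, 0.215, -0.559).
Cross product v₁ × v₂ gives the pole to the plane: n ∝ (0.565, -0.051, 0.790).
tan δ = √(n_x²+n_y²)/n_z = 0.568/0.790, so δ = 35.7°.
Dip direction = azimuth of (n_x, n_y) = atan2(0.565, -0.051) = 95°.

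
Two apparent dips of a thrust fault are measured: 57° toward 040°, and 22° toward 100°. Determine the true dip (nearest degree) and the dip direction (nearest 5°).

The two traces are lines in the plane: v₁ = (sin 40°·cos 57°, cos 40°·cos 57°, −sin 57°), v₂ = (sin 100°·cos 22°, cos 100°·cos 22°, −sin 22°).
Cross product v₁ × v₂ gives the pole to the plane: n ∝ (0.291, 0.635, 0.437).
tan δ = √(n_x²+n_y²)/n_z = 0.698/0.437, so δ = 57.9°.
Dip direction = azimuth of (n_x, n_y) = atan2(0.291, 0.635) = 25°.

true dip 58°, dip direction 025°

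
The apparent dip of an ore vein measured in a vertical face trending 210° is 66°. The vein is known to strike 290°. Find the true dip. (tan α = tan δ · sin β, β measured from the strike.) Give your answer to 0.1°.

The section is 80° from the strike.
tan(true dip) = tan 66° / sin 80° = 2.2807
δ = arctan(2.2807) = 66.32°

66.3°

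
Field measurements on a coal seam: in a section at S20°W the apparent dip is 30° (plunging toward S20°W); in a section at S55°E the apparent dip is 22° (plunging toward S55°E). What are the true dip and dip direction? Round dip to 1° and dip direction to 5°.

The two traces are lines in the plane: v₁ = (sin 200°·cos 30°, cos 200°·cos 30°, −sin 30°), v₂ = (sin 125°·cos 22°, cos 125°·cos 22°, −sin 22°).
The plane normal is n = v₁ × v₂ ∝ (0.039, -0.491, 0.776).
tan δ = √(n_x²+n_y²)/n_z = 0.492/0.776, so δ = 32.4°.
Dip direction = atan2(0.039, -0.491) = 175° (azimuth of n's horizontal projection).

true dip 32°, dip direction 175°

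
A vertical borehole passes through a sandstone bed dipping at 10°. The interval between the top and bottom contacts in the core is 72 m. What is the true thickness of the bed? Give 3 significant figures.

True thickness t = h · cos(dip) = 72 × cos 10°
t = 72 × 0.9848 = 70.906 m

70.9 m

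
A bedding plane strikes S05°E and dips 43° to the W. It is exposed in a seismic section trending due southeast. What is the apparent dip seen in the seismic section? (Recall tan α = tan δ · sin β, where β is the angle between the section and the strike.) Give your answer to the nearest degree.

The strike is S05°E and the section trends due southeast; the acute angle between them is β = 40°.
tan(apparent dip) = tan 43° · sin 40° = 0.5994
α = arctan(0.5994) = 30.94°

31°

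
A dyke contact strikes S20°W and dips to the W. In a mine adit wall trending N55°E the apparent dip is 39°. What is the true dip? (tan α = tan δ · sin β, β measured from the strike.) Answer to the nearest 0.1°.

54.7°

β = acute angle between strike S20°W and section N55°E = 35°.
tan(true dip) = tan 39° / sin 35° = 1.4118
true dip = arctan 1.4118 = 54.69°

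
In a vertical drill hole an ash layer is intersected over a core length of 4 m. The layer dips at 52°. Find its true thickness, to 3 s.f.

2.46 m

True thickness t = h · cos(dip) = 4 × cos 52°
t = 4 × 0.6157 = 2.463 m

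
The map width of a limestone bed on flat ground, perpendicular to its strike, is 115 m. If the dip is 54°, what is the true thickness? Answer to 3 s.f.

93.0 m

True thickness t = w · sin(dip) = 115 × sin 54°
t = 115 × 0.8090 = 93.037 m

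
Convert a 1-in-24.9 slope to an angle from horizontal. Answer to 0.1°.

tan θ = 1/24.9 = 0.0402
θ = arctan(0.0402) = 2.30°

2.3°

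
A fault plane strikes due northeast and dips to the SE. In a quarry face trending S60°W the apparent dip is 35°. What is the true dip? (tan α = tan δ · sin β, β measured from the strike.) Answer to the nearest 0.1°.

69.7°

β = acute angle between strike due northeast and section S60°W = 15°.
tan(true dip) = tan 35° / sin 15° = 2.7054
δ = arctan(2.7054) = 69.71°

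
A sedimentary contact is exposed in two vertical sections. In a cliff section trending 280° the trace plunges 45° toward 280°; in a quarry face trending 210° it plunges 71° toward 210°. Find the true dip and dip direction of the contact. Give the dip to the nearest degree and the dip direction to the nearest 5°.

true dip 71°, dip direction 210°

The two traces are lines in the plane: v₁ = (sin 280°·cos 45°, cos 280°·cos 45°, −sin 45°), v₂ = (sin 210°·cos 71°, cos 210°·cos 71°, −sin 71°).
n = v₁ × v₂ = (-0.315, -0.543, 0.216) (taken with n_z > 0).
Dip δ = arctan(|n_h|/n_z) = arctan(0.628/0.216) = 71.0°.
Dip direction = atan2(-0.315, -0.543) = 210° (azimuth of n's horizontal projection).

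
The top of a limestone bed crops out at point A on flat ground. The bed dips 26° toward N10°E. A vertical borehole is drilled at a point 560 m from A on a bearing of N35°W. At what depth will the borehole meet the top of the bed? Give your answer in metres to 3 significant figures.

The hole lies 45° from the dip direction, so the down-dip offset is 560 × cos 45° = 395.98 m.
Depth = down-dip offset × tan(dip) = 395.98 × tan 26° = 395.98 × 0.4877
Depth = 193.13 m

193 m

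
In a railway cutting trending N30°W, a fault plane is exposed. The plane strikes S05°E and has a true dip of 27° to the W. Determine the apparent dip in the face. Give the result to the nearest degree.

12°

The strike is S05°E and the section trends N30°W; the acute angle between them is β = 25°.
tan α = tan 27° × sin 25° = 0.5095 × 0.4226 = 0.2153
α = arctan(0.2153) = 12.15°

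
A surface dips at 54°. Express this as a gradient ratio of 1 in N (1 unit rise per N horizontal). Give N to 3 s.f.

1 in 0.727

1 : N means tan θ = 1/N, so N = 1/tan 54° = 1/1.3764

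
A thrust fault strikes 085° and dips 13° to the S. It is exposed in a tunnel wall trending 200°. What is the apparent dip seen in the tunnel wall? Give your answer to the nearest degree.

The strike is 085° and the section trends 200°; the acute angle between them is β = 65°.
tan α = tan 13° × sin 65° = 0.2309 × 0.9063 = 0.2092
α = arctan(0.2092) = 11.82°

12°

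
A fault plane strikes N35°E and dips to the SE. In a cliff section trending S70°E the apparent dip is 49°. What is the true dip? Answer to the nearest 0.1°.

50.0°

The section is 75° from the strike.
tan δ = tan α / sin β = tan 49° / sin 75° = 1.1504 / 0.9659 = 1.1909
δ = arctan(1.1909) = 49.98°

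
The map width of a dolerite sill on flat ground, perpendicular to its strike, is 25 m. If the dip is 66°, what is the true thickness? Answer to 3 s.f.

True thickness t = w · sin(dip) = 25 × sin 66°
t = 25 × 0.9135 = 22.839 m

22.8 m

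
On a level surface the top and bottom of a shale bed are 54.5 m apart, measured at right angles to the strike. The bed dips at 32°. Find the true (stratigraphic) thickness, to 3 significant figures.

28.9 m

True thickness t = w · sin(dip) = 54.5 × sin 32°
t = 54.5 × 0.5299 = 28.881 m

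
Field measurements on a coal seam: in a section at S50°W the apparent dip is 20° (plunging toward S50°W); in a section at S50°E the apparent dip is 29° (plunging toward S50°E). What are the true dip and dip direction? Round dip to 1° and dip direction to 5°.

true dip 36°, dip direction 170°

The two traces are lines in the plane: v₁ = (sin 230°·cos 20°, cos 230°·cos 20°, −sin 20°), v₂ = (sin 130°·cos 29°, cos 130°·cos 29°, −sin 29°).
n = v₁ × v₂ = (0.101, -0.578, 0.809) (taken with n_z > 0).
tan δ = √(n_x²+n_y²)/n_z = 0.587/0.809, so δ = 35.9°.
Dip direction = azimuth of (n_x, n_y) = atan2(0.101, -0.578) = 170°.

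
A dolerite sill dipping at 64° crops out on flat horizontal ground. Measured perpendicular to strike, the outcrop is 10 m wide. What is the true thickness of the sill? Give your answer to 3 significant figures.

8.99 m

True thickness t = w · sin(dip) = 10 × sin 64°
t = 10 × 0.8988 = 8.988 m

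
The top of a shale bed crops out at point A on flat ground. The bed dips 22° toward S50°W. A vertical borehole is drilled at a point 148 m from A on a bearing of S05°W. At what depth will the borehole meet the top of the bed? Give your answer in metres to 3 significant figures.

42.3 m

The hole lies 45° from the dip direction, so the down-dip offset is 148 × cos 45° = 104.65 m.
Depth = down-dip offset × tan(dip) = 104.65 × tan 22° = 104.65 × 0.4040
Depth = 42.28 m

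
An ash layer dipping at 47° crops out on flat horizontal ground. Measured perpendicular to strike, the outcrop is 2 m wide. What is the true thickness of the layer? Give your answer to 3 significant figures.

1.46 m

True thickness t = w · sin(dip) = 2 × sin 47°
t = 2 × 0.7314 = 1.463 m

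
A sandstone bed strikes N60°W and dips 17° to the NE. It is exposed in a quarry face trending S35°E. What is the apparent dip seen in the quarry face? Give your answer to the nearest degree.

The strike is N60°W and the section trends S35°E; the acute angle between them is β = 25°.
tan(apparent dip) = tan 17° · sin 25° = 0.1292
apparent dip = arctan 0.1292 = 7.36°

7°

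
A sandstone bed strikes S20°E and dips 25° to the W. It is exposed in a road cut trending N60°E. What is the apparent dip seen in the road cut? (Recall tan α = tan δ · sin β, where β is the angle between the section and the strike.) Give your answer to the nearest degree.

The strike is S20°E and the section trends N60°E; the acute angle between them is β = 80°.
tan α = tan 25° × sin 80° = 0.4663 × 0.9848 = 0.4592
apparent dip = arctan 0.4592 = 24.67°

25°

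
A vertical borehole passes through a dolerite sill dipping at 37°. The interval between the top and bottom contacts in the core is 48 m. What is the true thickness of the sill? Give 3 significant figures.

38.3 m

True thickness t = h · cos(dip) = 48 × cos 37°
t = 48 × 0.7986 = 38.335 m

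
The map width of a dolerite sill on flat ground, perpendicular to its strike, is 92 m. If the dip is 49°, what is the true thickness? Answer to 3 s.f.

True thickness t = w · sin(dip) = 92 × sin 49°
t = 92 × 0.7547 = 69.433 m

69.4 m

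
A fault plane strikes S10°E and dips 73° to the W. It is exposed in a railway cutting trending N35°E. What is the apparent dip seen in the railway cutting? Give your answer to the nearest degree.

67°

The strike is S10°E and the section trends N35°E; the acute angle between them is β = 45°.
tan α = tan 73° × sin 45° = 3.2709 × 0.7071 = 2.3128
apparent dip = arctan 2.3128 = 66.62°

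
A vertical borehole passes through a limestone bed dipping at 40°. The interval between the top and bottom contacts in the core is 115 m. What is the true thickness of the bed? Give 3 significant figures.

88.1 m

True thickness t = h · cos(dip) = 115 × cos 40°
t = 115 × 0.7660 = 88.095 m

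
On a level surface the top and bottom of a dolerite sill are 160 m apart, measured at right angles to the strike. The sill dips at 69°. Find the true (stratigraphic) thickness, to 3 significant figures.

True thickness t = w · sin(dip) = 160 × sin 69°
t = 160 × 0.9336 = 149.373 m

149 m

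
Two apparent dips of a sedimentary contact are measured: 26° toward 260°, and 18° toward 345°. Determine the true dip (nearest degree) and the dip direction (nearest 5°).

true dip 29°, dip direction 290°

Represent each trace as a vector plunging at its apparent dip toward its trend (east-north-up frame): v₁ = (-0.885, -0.156, -0.438), v₂ = (-0.246, 0.919, -0.309).
n = v₁ × v₂ = (-0.451, 0.166, 0.852) (taken with n_z > 0).
True dip = arccos(n_z / |n|) = arccos(0.8710) = 29.4°.
The horizontal component of n points toward azimuth atan2(n_x, n_y) = 290°, the dip direction.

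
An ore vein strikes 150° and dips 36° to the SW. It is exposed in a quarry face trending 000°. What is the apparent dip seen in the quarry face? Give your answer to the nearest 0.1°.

20.0°

The strike is 150° and the section trends 000°; the acute angle between them is β = 30°.
tan(apparent dip) = tan 36° · sin 30° = 0.3633
apparent dip = arctan 0.3633 = 19.96°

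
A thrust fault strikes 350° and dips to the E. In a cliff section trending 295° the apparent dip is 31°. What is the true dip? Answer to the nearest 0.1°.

36.3°

The section is 55° from the strike.
tan(true dip) = tan 31° / sin 55° = 0.7335
true dip = arctan 0.7335 = 36.26°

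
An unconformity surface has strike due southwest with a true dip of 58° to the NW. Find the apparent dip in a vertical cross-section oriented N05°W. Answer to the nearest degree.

51°

The strike is due southwest and the section trends N05°W; the acute angle between them is β = 50°.
tan(apparent dip) = tan 58° · sin 50° = 1.2259
α = arctan(1.2259) = 50.80°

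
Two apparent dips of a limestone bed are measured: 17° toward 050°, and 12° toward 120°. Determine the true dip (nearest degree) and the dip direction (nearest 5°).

true dip 18°, dip direction 070°

Represent each trace as a vector plunging at its apparent dip toward its trend (east-north-up frame): v₁ = (0.733, 0.615, -0.292), v₂ = (0.847, -0.489, -0.208).
The plane normal is n = v₁ × v₂ ∝ (0.271, 0.095, 0.879).
tan δ = √(n_x²+n_y²)/n_z = 0.287/0.879, so δ = 18.1°.
The horizontal component of n points toward azimuth atan2(n_x, n_y) = 71°, the dip direction.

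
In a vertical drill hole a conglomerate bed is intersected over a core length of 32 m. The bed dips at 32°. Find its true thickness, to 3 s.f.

True thickness t = h · cos(dip) = 32 × cos 32°
t = 32 × 0.8480 = 27.138 m

27.1 m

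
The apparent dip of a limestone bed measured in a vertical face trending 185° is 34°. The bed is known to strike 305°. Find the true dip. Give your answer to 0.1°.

37.9°

The section is 60° from the strike.
tan(true dip) = tan 34° / sin 60° = 0.7789
true dip = arctan 0.7789 = 37.91°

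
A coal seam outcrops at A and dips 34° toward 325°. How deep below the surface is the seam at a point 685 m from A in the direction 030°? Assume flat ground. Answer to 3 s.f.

195 m

The hole lies 65° from the dip direction, so the down-dip offset is 685 × cos 65° = 289.49 m.
Depth = down-dip offset × tan(dip) = 289.49 × tan 34° = 289.49 × 0.6745
Depth = 195.27 m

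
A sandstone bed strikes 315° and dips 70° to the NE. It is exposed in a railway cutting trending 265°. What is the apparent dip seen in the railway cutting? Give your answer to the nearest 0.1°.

64.6°

The strike is 315° and the section trends 265°; the acute angle between them is β = 50°.
tan(apparent dip) = tan 70° · sin 50° = 2.1047
apparent dip = arctan 2.1047 = 64.59°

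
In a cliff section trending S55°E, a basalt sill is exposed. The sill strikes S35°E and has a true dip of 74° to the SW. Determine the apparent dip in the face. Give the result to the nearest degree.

50°

The strike is S35°E and the section trends S55°E; the acute angle between them is β = 20°.
tan α = tan 74° × sin 20° = 3.4874 × 0.3420 = 1.1928
α = arctan(1.1928) = 50.02°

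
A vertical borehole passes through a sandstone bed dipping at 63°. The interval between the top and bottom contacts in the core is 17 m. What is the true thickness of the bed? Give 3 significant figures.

True thickness t = h · cos(dip) = 17 × cos 63°
t = 17 × 0.4540 = 7.718 m

7.72 m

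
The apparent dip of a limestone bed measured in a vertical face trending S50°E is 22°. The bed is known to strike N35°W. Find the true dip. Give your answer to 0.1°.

β = acute angle between strike N35°W and section S50°E = 15°.
tan(true dip) = tan 22° / sin 15° = 1.5610
true dip = arctan 1.5610 = 57.36°

57.4°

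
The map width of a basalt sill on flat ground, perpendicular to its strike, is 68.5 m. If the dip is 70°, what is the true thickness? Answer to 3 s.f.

64.4 m

True thickness t = w · sin(dip) = 68.5 × sin 70°
t = 68.5 × 0.9397 = 64.369 m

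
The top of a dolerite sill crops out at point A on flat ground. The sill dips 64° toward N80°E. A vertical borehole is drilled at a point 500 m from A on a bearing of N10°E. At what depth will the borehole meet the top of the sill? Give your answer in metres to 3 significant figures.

351 m

The hole lies 70° from the dip direction, so the down-dip offset is 500 × cos 70° = 171.01 m.
Depth = down-dip offset × tan(dip) = 171.01 × tan 64° = 171.01 × 2.0503
Depth = 350.62 m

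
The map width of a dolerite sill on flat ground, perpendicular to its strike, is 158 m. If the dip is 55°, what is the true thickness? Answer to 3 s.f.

129 m

True thickness t = w · sin(dip) = 158 × sin 55°
t = 158 × 0.8192 = 129.426 m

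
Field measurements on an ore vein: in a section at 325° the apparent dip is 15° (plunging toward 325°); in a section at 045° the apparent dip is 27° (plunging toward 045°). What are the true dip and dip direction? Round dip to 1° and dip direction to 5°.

The two traces are lines in the plane: v₁ = (sin 325°·cos 15°, cos 325°·cos 15°, −sin 15°), v₂ = (sin 45°·cos 27°, cos 45°·cos 27°, −sin 27°).
n = v₁ × v₂ = (0.196, 0.415, 0.848) (taken with n_z > 0).
Dip δ = arctan(|n_h|/n_z) = arctan(0.459/0.848) = 28.4°.
Dip direction = atan2(0.196, 0.415) = 25° (azimuth of n's horizontal projection).

true dip 28°, dip direction 025°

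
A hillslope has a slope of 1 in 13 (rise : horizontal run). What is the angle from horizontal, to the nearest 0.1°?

tan θ = 1/13 = 0.0769
θ = arctan(0.0769) = 4.40°

4.4°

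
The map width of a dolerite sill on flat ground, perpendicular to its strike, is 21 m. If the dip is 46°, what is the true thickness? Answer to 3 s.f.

15.1 m

True thickness t = w · sin(dip) = 21 × sin 46°
t = 21 × 0.7193 = 15.106 m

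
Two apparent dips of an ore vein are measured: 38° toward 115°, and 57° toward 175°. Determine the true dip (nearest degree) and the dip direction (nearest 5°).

Represent each trace as a vector plunging at its apparent dip toward its trend (east-north-up frame): v₁ = (0.714, -0.333, -0.616), v₂ = (0.047, -0.543, -0.839).
n = v₁ × v₂ = (0.055, -0.570, 0.372) (taken with n_z > 0).
Dip δ = arctan(|n_h|/n_z) = arctan(0.572/0.372) = 57.0°.
The horizontal component of n points toward azimuth atan2(n_x, n_y) = 175°, the dip direction.

true dip 57°, dip direction 175°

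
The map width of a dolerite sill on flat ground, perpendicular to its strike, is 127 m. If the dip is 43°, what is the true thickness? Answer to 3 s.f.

True thickness t = w · sin(dip) = 127 × sin 43°
t = 127 × 0.6820 = 86.614 m

86.6 m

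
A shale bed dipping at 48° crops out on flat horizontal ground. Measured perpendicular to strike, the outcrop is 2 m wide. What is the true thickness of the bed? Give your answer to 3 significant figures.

True thickness t = w · sin(dip) = 2 × sin 48°
t = 2 × 0.7431 = 1.486 m

1.49 m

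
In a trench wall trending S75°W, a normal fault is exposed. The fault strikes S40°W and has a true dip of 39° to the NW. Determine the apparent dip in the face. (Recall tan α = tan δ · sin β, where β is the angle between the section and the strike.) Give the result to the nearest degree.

25°

The section lies 35° from the strike.
tan α = tan 39° × sin 35° = 0.8098 × 0.5736 = 0.4645
α = arctan(0.4645) = 24.91°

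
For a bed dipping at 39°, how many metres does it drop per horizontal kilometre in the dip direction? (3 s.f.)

drop per km = 1000 × tan 39° = 1000 × 0.8098

810 m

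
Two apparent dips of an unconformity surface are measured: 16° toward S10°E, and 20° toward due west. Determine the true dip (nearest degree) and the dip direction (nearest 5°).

true dip 27°, dip direction 225°

Represent each trace as a vector plunging at its apparent dip toward its trend (east-north-up frame): v₁ = (0.167, -0.947, -0.276), v₂ = (-0.940, -0.000, -0.342).
Cross product v₁ × v₂ gives the pole to the plane: n ∝ (-0.324, -0.316, 0.890).
Dip δ = arctan(|n_h|/n_z) = arctan(0.452/0.890) = 27.0°.
Dip direction = azimuth of (n_x, n_y) = atan2(-0.324, -0.316) = 226°.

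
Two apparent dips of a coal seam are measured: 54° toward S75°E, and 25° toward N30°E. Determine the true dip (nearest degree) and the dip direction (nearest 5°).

true dip 54°, dip direction 100°

Each apparent-dip line lies in the plane. As unit vectors (x east, y north, z up), v₁ plunges 54°→S75°E and v₂ plunges 25°→N30°E.
The plane normal is n = v₁ × v₂ ∝ (0.699, -0.127, 0.515).
Dip δ = arctan(|n_h|/n_z) = arctan(0.711/0.515) = 54.1°.
Dip direction = atan2(0.699, -0.127) = 100° (azimuth of n's horizontal projection).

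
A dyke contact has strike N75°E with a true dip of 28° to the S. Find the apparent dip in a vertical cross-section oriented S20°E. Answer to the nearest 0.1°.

The strike is N75°E and the section trends S20°E; the acute angle between them is β = 85°.
tan(apparent dip) = tan 28° · sin 85° = 0.5297
α = arctan(0.5297) = 27.91°

27.9°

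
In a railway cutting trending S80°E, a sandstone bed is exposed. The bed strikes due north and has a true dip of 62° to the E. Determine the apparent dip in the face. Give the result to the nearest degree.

62°

The section lies 80° from the strike.
tan α = tan 62° × sin 80° = 1.8807 × 0.9848 = 1.8522
apparent dip = arctan 1.8522 = 61.63°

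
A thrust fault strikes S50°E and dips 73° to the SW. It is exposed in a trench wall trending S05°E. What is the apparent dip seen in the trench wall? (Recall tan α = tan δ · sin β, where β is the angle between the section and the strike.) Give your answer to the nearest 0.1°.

The strike is S50°E and the section trends S05°E; the acute angle between them is β = 45°.
tan(apparent dip) = tan 73° · sin 45° = 2.3128
α = arctan(2.3128) = 66.62°

66.6°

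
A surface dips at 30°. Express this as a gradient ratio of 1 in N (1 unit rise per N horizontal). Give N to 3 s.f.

1 : N means tan θ = 1/N, so N = 1/tan 30° = 1/0.5774

1 in 1.73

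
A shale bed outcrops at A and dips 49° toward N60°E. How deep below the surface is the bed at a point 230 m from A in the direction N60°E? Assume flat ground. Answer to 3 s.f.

265 m

The hole is directly down-dip from the outcrop, so the down-dip offset is 230 m.
Depth = down-dip offset × tan(dip) = 230.00 × tan 49° = 230.00 × 1.1504
Depth = 264.58 m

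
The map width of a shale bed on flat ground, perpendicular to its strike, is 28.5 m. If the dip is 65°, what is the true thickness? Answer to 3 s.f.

True thickness t = w · sin(dip) = 28.5 × sin 65°
t = 28.5 × 0.9063 = 25.830 m

25.8 m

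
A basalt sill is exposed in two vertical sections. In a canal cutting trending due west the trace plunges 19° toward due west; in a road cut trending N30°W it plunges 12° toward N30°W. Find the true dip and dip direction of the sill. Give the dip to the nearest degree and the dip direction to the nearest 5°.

true dip 19°, dip direction 280°

Each apparent-dip line lies in the plane. As unit vectors (x east, y north, z up), v₁ plunges 19°→due west and v₂ plunges 12°→N30°W.
n = v₁ × v₂ = (-0.276, 0.037, 0.801) (taken with n_z > 0).
tan δ = √(n_x²+n_y²)/n_z = 0.278/0.801, so δ = 19.2°.
Dip direction = azimuth of (n_x, n_y) = atan2(-0.276, 0.037) = 278°.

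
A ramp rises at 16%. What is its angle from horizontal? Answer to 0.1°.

tan θ = 16/100 = 0.1600
θ = arctan(0.1600) = 9.09°

9.1°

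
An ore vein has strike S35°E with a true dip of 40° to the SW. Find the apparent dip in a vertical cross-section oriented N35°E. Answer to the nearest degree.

38°

The section lies 70° from the strike.
tan α = tan 40° × sin 70° = 0.8391 × 0.9397 = 0.7885
α = arctan(0.7885) = 38.26°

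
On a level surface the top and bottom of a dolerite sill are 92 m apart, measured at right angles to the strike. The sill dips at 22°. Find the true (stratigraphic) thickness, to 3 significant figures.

True thickness t = w · sin(dip) = 92 × sin 22°
t = 92 × 0.3746 = 34.464 m

34.5 m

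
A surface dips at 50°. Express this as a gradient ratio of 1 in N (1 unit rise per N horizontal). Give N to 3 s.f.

1 : N means tan θ = 1/N, so N = 1/tan 50° = 1/1.1918

1 in 0.839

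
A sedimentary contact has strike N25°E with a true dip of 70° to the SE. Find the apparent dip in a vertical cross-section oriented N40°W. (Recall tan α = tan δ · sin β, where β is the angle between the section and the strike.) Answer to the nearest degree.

Angle between strike (N25°E) and section (N40°W): β = 65°.
tan(apparent dip) = tan 70° · sin 65° = 2.4901
apparent dip = arctan 2.4901 = 68.12°

68°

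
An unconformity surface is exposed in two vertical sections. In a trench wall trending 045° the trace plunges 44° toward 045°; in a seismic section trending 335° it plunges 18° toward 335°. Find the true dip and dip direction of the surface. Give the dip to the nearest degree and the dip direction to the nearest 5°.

The two traces are lines in the plane: v₁ = (sin 45°·cos 44°, cos 45°·cos 44°, −sin 44°), v₂ = (sin 335°·cos 18°, cos 335°·cos 18°, −sin 18°).
The plane normal is n = v₁ × v₂ ∝ (0.442, 0.436, 0.643).
tan δ = √(n_x²+n_y²)/n_z = 0.621/0.643, so δ = 44.0°.
The horizontal component of n points toward azimuth atan2(n_x, n_y) = 45°, the dip direction.

true dip 44°, dip direction 045°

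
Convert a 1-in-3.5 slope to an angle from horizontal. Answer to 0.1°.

tan θ = 1/3.5 = 0.2857
θ = arctan(0.2857) = 15.95°

15.9°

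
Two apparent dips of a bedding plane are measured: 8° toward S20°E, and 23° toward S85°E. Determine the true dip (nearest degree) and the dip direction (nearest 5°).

true dip 23°, dip direction 090°

The two traces are lines in the plane: v₁ = (sin 160°·cos 8°, cos 160°·cos 8°, −sin 8°), v₂ = (sin 95°·cos 23°, cos 95°·cos 23°, −sin 23°).
The plane normal is n = v₁ × v₂ ∝ (0.352, 0.005, 0.826).
True dip = arccos(n_z / |n|) = arccos(0.9198) = 23.1°.
Dip direction = atan2(0.352, 0.005) = 89° (azimuth of n's horizontal projection).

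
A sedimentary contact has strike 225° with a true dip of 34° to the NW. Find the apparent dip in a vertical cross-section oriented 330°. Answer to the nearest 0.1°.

33.1°

The strike is 225° and the section trends 330°; the acute angle between them is β = 75°.
tan α = tan 34° × sin 75° = 0.6745 × 0.9659 = 0.6515
apparent dip = arctan 0.6515 = 33.09°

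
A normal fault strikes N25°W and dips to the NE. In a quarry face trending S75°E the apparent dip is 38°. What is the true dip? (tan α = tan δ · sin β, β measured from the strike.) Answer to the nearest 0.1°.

β = acute angle between strike N25°W and section S75°E = 50°.
tan δ = tan α / sin β = tan 38° / sin 50° = 0.7813 / 0.7660 = 1.0199
δ = arctan(1.0199) = 45.56°

45.6°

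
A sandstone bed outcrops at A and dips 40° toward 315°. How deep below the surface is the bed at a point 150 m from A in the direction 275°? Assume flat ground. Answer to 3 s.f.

96.4 m

The hole lies 40° from the dip direction, so the down-dip offset is 150 × cos 40° = 114.91 m.
Depth = down-dip offset × tan(dip) = 114.91 × tan 40° = 114.91 × 0.8391
Depth = 96.42 m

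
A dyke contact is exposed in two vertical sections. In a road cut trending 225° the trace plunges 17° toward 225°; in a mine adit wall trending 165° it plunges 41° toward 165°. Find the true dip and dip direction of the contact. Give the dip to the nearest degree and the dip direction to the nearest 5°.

true dip 41°, dip direction 155°

Each apparent-dip line lies in the plane. As unit vectors (x east, y north, z up), v₁ plunges 17°→225° and v₂ plunges 41°→165°.
Cross product v₁ × v₂ gives the pole to the plane: n ∝ (0.230, -0.501, 0.625).
Dip δ = arctan(|n_h|/n_z) = arctan(0.551/0.625) = 41.4°.
Dip direction = azimuth of (n_x, n_y) = atan2(0.230, -0.501) = 155°.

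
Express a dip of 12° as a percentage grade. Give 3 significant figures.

grade % = 100 × tan 12° = 100 × 0.2126

21.3%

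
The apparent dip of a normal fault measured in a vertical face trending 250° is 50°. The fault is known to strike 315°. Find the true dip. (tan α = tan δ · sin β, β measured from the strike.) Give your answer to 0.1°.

β = acute angle between strike 315° and section 250° = 65°.
tan δ = tan α / sin β = tan 50° / sin 65° = 1.1918 / 0.9063 = 1.3150
δ = arctan(1.3150) = 52.75°

52.7°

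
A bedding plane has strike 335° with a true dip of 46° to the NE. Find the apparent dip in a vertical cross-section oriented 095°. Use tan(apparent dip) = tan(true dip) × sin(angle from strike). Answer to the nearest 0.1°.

The section lies 60° from the strike.
tan α = tan 46° × sin 60° = 1.0355 × 0.8660 = 0.8968
α = arctan(0.8968) = 41.89°

41.9°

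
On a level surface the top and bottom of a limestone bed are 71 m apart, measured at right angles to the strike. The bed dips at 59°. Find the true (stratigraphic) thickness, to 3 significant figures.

True thickness t = w · sin(dip) = 71 × sin 59°
t = 71 × 0.8572 = 60.859 m

60.9 m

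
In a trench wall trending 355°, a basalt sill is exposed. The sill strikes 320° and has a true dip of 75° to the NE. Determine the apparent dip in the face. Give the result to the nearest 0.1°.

65.0°

The strike is 320° and the section trends 355°; the acute angle between them is β = 35°.
tan(apparent dip) = tan 75° · sin 35° = 2.1406
apparent dip = arctan 2.1406 = 64.96°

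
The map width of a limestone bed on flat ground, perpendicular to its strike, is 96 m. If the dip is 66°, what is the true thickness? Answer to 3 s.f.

87.7 m

True thickness t = w · sin(dip) = 96 × sin 66°
t = 96 × 0.9135 = 87.700 m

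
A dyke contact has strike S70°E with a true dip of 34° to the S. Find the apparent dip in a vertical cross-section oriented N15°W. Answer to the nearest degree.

Angle between strike (S70°E) and section (N15°W): β = 55°.
tan α = tan 34° × sin 55° = 0.6745 × 0.8192 = 0.5525
α = arctan(0.5525) = 28.92°

29°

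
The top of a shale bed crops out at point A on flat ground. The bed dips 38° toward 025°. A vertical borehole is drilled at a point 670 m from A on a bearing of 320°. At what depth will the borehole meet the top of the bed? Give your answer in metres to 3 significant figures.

The hole lies 65° from the dip direction, so the down-dip offset is 670 × cos 65° = 283.15 m.
Depth = down-dip offset × tan(dip) = 283.15 × tan 38° = 283.15 × 0.7813
Depth = 221.22 m

221 m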